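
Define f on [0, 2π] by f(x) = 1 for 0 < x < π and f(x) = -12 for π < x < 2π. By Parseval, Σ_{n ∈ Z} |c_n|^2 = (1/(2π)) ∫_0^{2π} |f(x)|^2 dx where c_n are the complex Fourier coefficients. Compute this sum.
Σ |c_n|^2 = 145/2

Parseval equates the L^2 energy of f (normalised by 1/(2π)) with the ℓ^2 sum of its Fourier coefficients: (1/(2π)) ∫_0^{2π} |f|^2 = Σ |c_n|^2.
Compute the left side: (1/(2π)) [∫_0^π 1^2 dx + ∫_π^{2π} (-12)^2 dx] = (1/(2π)) · (1π + 144π) = (1 + 144)/2 = 145/2.
So Σ_{n ∈ Z} |c_n|^2 = 145/2.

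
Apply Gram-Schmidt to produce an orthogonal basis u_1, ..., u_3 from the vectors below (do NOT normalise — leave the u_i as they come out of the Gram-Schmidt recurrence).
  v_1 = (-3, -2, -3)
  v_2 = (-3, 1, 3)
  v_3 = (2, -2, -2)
Orthogonal basis:
  u_1 = (-3, -2, -3)
  u_2 = (-36/11, 9/11, 30/11)
  u_3 = (4/23, -24/23, 12/23)

Apply the Gram-Schmidt recurrence
  u_1 = v_1
  u_i = v_i − Σ_{j<i} ((v_i · u_j) / (u_j · u_j)) · u_j.

Step by step this gives:
  u_1 = (-3, -2, -3)
  u_2 = (-36/11, 9/11, 30/11)
  u_3 = (4/23, -24/23, 12/23)

Orthogonality check:
  u_2 · u_1 = 0 (should be 0)
  u_3 · u_1 = 0 (should be 0)
  u_3 · u_2 = 0 (should be 0)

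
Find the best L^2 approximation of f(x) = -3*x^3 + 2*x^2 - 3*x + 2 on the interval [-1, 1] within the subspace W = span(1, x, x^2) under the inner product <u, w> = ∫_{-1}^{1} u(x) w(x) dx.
g(x) = 2*x^2 - 24*x/5 + 2

The best approximation g ∈ W is the orthogonal projection of f onto W. Writing g = a_0 + a_1 x + a_2 x^2, the coefficients solve the normal equations G · a = b where
  G_{ij} = <φ_i, φ_j> and b_i = <f, φ_i>, with φ_0 = 1, φ_1 = x, φ_2 = x^2.
G =
  [2, 0, 2/3]
  [0, 2/3, 0]
  [2/3, 0, 2/5],
b = (16/3, -16/5, 32/15).
Solving gives a_0 = 2, a_1 = -24/5, a_2 = 2, so
  g(x) = 2*x^2 - 24*x/5 + 2.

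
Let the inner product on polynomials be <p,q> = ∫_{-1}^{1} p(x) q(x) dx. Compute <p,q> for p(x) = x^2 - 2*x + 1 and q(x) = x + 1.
<p,q> = 4/3

Expand the product: p(x)·q(x) = x^3 - x^2 - x + 1.
∫_{-1}^{1} of each monomial x^k gives [2/(k+1) if k even, 0 if k odd]. Integrating term-by-term (or equivalently evaluating the antiderivative F(x) = x^4/4 - x^3/3 - x^2/2 + x at the endpoints):
  F(1) − F(−1) = 5/12 − (-11/12) = 4/3.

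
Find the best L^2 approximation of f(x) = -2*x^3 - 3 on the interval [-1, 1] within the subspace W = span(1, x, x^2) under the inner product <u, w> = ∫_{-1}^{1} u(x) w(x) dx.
g(x) = -6*x/5 - 3

The best approximation g ∈ W is the orthogonal projection of f onto W. Writing g = a_0 + a_1 x + a_2 x^2, the coefficients solve the normal equations G · a = b where
  G_{ij} = <φ_i, φ_j> and b_i = <f, φ_i>, with φ_0 = 1, φ_1 = x, φ_2 = x^2.
G =
  [2, 0, 2/3]
  [0, 2/3, 0]
  [2/3, 0, 2/5],
b = (-6, -4/5, -2).
Solving gives a_0 = -3, a_1 = -6/5, a_2 = 0, so
  g(x) = -6*x/5 - 3.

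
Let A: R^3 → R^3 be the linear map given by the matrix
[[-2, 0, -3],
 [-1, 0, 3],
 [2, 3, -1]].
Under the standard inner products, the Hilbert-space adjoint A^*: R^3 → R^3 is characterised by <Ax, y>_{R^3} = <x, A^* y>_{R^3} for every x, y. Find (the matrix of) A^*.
A^* = A^T =
[[-2, -1, 2],
 [0, 0, 3],
 [-3, 3, -1]]

For real matrices with standard dot products, the defining identity <Ax, y> = <x, A^* y> gives (Ax)^T y = x^T (A^*) y, i.e. x^T A^T y = x^T (A^*) y. Since this holds for all x, y, we must have A^* = A^T. Therefore
A^* =
[[-2, -1, 2],
 [0, 0, 3],
 [-3, 3, -1]].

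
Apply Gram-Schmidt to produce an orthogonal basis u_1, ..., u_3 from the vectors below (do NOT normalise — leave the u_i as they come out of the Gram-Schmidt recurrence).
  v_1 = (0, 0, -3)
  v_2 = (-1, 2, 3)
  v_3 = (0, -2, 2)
Orthogonal basis:
  u_1 = (0, 0, -3)
  u_2 = (-1, 2, 0)
  u_3 = (-4/5, -2/5, 0)

Apply the Gram-Schmidt recurrence
  u_1 = v_1
  u_i = v_i − Σ_{j<i} ((v_i · u_j) / (u_j · u_j)) · u_j.

Step by step this gives:
  u_1 = (0, 0, -3)
  u_2 = (-1, 2, 0)
  u_3 = (-4/5, -2/5, 0)

Orthogonality check:
  u_2 · u_1 = 0 (should be 0)
  u_3 · u_1 = 0 (should be 0)
  u_3 · u_2 = 0 (should be 0)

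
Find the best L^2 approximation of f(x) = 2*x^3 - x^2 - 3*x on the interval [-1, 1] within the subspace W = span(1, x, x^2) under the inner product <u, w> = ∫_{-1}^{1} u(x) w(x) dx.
g(x) = -x^2 - 9*x/5

The best approximation g ∈ W is the orthogonal projection of f onto W. Writing g = a_0 + a_1 x + a_2 x^2, the coefficients solve the normal equations G · a = b where
  G_{ij} = <φ_i, φ_j> and b_i = <f, φ_i>, with φ_0 = 1, φ_1 = x, φ_2 = x^2.
G =
  [2, 0, 2/3]
  [0, 2/3, 0]
  [2/3, 0, 2/5],
b = (-2/3, -6/5, -2/5).
Solving gives a_0 = 0, a_1 = -9/5, a_2 = -1, so
  g(x) = -x^2 - 9*x/5.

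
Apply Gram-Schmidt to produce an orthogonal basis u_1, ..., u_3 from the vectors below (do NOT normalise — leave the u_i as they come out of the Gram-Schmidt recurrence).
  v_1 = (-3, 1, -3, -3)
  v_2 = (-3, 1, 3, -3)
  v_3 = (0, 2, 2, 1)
Orthogonal basis:
  u_1 = (-3, 1, -3, -3)
  u_2 = (-27/14, 9/14, 57/14, -27/14)
  u_3 = (-3/19, 39/19, 0, 16/19)

Apply the Gram-Schmidt recurrence
  u_1 = v_1
  u_i = v_i − Σ_{j<i} ((v_i · u_j) / (u_j · u_j)) · u_j.

Step by step this gives:
  u_1 = (-3, 1, -3, -3)
  u_2 = (-27/14, 9/14, 57/14, -27/14)
  u_3 = (-3/19, 39/19, 0, 16/19)

Orthogonality check:
  u_2 · u_1 = 0 (should be 0)
  u_3 · u_1 = 0 (should be 0)
  u_3 · u_2 = 0 (should be 0)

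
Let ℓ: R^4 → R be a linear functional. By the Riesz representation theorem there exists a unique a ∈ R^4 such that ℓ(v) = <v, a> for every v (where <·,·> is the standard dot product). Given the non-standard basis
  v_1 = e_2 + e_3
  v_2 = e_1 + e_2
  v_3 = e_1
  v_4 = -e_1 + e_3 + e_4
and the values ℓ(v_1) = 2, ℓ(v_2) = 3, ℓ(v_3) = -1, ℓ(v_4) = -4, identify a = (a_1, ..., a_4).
a = (-1, 4, -2, -3)

Write a = (a_1, ..., a_4) in the standard basis. For each basis vector v_i, ℓ(v_i) = <v_i, a> is a linear equation in the a_j's. Collect the n equations into a matrix system V a = ℓ, where row i of V is v_i (expressed in the standard basis). Since V is invertible (lower-triangular with 1s on the diagonal, up to permutation), solve by back-substitution:
  V =
[[0, 1, 1, 0],
 [1, 1, 0, 0],
 [1, 0, 0, 0],
 [-1, 0, 1, 1]]
  V a = (2, 3, -1, -4)
Solving gives a = (-1, 4, -2, -3).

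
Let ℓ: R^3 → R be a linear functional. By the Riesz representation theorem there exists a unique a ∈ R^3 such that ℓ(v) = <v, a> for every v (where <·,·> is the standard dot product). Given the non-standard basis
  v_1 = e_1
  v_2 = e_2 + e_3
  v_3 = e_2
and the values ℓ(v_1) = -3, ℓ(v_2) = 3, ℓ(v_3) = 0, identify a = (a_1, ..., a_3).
a = (-3, 0, 3)

Write a = (a_1, ..., a_3) in the standard basis. For each basis vector v_i, ℓ(v_i) = <v_i, a> is a linear equation in the a_j's. Collect the n equations into a matrix system V a = ℓ, where row i of V is v_i (expressed in the standard basis). Since V is invertible (lower-triangular with 1s on the diagonal, up to permutation), solve by back-substitution:
  V =
[[1, 0, 0],
 [0, 1, 1],
 [0, 1, 0]]
  V a = (-3, 3, 0)
Solving gives a = (-3, 0, 3).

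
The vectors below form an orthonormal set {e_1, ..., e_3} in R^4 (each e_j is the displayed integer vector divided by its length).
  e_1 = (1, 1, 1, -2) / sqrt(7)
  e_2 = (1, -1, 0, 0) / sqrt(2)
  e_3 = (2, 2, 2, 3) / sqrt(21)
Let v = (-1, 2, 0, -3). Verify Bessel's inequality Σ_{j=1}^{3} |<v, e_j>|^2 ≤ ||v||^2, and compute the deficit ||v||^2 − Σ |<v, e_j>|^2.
Σ |<v, e_j>|^2 = 83/6; ||v||^2 = 14; deficit = 1/6

Write each e_j = u_j / sqrt(<u_j, u_j>) where u_j is the displayed integer vector. Then <v, e_j> = <v, u_j> / sqrt(<u_j, u_j>), so |<v, e_j>|^2 = <v, u_j>^2 / <u_j, u_j>.
Coefficients: <v, e_1> = 7/sqrt(7), <v, e_2> = -3/sqrt(2), <v, e_3> = -7/sqrt(21).
Square and sum: Σ |<v, e_j>|^2 = 83/6.
Compute ||v||^2 = v·v = 14.
Deficit = 14 − 83/6 = 1/6 ≥ 0, confirming Bessel's inequality. (The deficit equals ||v − Σ <v,e_j> e_j||^2, the squared distance from v to span{e_j}.)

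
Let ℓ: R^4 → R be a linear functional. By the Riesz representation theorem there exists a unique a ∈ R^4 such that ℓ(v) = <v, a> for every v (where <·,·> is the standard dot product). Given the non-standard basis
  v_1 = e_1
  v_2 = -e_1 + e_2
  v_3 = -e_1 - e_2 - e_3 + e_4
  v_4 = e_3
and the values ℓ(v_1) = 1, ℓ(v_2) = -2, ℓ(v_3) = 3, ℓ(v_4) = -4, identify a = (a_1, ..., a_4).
a = (1, -1, -4, -1)

Write a = (a_1, ..., a_4) in the standard basis. For each basis vector v_i, ℓ(v_i) = <v_i, a> is a linear equation in the a_j's. Collect the n equations into a matrix system V a = ℓ, where row i of V is v_i (expressed in the standard basis). Since V is invertible (lower-triangular with 1s on the diagonal, up to permutation), solve by back-substitution:
  V =
[[1, 0, 0, 0],
 [-1, 1, 0, 0],
 [-1, -1, -1, 1],
 [0, 0, 1, 0]]
  V a = (1, -2, 3, -4)
Solving gives a = (1, -1, -4, -1).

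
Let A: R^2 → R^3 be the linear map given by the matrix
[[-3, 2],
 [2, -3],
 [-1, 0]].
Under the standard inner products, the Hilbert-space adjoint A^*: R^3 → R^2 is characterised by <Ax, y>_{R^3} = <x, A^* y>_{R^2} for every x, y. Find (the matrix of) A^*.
A^* = A^T =
[[-3, 2, -1],
 [2, -3, 0]]

For real matrices with standard dot products, the defining identity <Ax, y> = <x, A^* y> gives (Ax)^T y = x^T (A^*) y, i.e. x^T A^T y = x^T (A^*) y. Since this holds for all x, y, we must have A^* = A^T. Therefore
A^* =
[[-3, 2, -1],
 [2, -3, 0]].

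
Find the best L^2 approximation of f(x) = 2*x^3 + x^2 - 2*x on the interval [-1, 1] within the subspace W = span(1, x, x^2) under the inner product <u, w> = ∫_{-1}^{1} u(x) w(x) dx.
g(x) = x^2 - 4*x/5

The best approximation g ∈ W is the orthogonal projection of f onto W. Writing g = a_0 + a_1 x + a_2 x^2, the coefficients solve the normal equations G · a = b where
  G_{ij} = <φ_i, φ_j> and b_i = <f, φ_i>, with φ_0 = 1, φ_1 = x, φ_2 = x^2.
G =
  [2, 0, 2/3]
  [0, 2/3, 0]
  [2/3, 0, 2/5],
b = (2/3, -8/15, 2/5).
Solving gives a_0 = 0, a_1 = -4/5, a_2 = 1, so
  g(x) = x^2 - 4*x/5.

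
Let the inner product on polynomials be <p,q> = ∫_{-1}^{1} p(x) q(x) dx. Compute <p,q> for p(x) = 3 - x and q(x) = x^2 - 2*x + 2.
<p,q> = 46/3

Expand the product: p(x)·q(x) = -x^3 + 5*x^2 - 8*x + 6.
∫_{-1}^{1} of each monomial x^k gives [2/(k+1) if k even, 0 if k odd]. Integrating term-by-term (or equivalently evaluating the antiderivative F(x) = -x^4/4 + 5*x^3/3 - 4*x^2 + 6*x at the endpoints):
  F(1) − F(−1) = 41/12 − (-143/12) = 46/3.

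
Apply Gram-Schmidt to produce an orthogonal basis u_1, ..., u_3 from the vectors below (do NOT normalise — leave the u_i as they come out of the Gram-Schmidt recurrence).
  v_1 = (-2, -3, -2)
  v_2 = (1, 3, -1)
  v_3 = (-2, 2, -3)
Orthogonal basis:
  u_1 = (-2, -3, -2)
  u_2 = (-1/17, 24/17, -35/17)
  u_3 = (-153/106, 34/53, 51/106)

Apply the Gram-Schmidt recurrence
  u_1 = v_1
  u_i = v_i − Σ_{j<i} ((v_i · u_j) / (u_j · u_j)) · u_j.

Step by step this gives:
  u_1 = (-2, -3, -2)
  u_2 = (-1/17, 24/17, -35/17)
  u_3 = (-153/106, 34/53, 51/106)

Orthogonality check:
  u_2 · u_1 = 0 (should be 0)
  u_3 · u_1 = 0 (should be 0)
  u_3 · u_2 = 0 (should be 0)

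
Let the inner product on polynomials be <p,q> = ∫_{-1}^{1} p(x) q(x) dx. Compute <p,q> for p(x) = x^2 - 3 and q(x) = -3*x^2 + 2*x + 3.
<p,q> = -56/5

Expand the product: p(x)·q(x) = -3*x^4 + 2*x^3 + 12*x^2 - 6*x - 9.
∫_{-1}^{1} of each monomial x^k gives [2/(k+1) if k even, 0 if k odd]. Integrating term-by-term (or equivalently evaluating the antiderivative F(x) = -3*x^5/5 + x^4/2 + 4*x^3 - 3*x^2 - 9*x at the endpoints):
  F(1) − F(−1) = -81/10 − (31/10) = -56/5.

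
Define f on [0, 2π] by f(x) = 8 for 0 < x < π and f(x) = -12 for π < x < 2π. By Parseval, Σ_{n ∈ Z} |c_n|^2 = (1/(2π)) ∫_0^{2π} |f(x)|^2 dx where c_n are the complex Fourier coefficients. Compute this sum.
Σ |c_n|^2 = 104

Parseval equates the L^2 energy of f (normalised by 1/(2π)) with the ℓ^2 sum of its Fourier coefficients: (1/(2π)) ∫_0^{2π} |f|^2 = Σ |c_n|^2.
Compute the left side: (1/(2π)) [∫_0^π 8^2 dx + ∫_π^{2π} (-12)^2 dx] = (1/(2π)) · (64π + 144π) = (64 + 144)/2 = 104.
So Σ_{n ∈ Z} |c_n|^2 = 104.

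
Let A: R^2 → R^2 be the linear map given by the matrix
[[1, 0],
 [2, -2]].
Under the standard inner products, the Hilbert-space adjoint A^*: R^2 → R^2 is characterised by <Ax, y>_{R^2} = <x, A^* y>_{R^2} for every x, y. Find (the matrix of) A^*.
A^* = A^T =
[[1, 2],
 [0, -2]]

For real matrices with standard dot products, the defining identity <Ax, y> = <x, A^* y> gives (Ax)^T y = x^T (A^*) y, i.e. x^T A^T y = x^T (A^*) y. Since this holds for all x, y, we must have A^* = A^T. Therefore
A^* =
[[1, 2],
 [0, -2]].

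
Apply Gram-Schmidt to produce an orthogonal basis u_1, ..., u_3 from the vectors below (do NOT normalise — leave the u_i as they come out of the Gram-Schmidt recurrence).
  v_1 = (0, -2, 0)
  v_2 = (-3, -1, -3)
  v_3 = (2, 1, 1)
Orthogonal basis:
  u_1 = (0, -2, 0)
  u_2 = (-3, 0, -3)
  u_3 = (1/2, 0, -1/2)

Apply the Gram-Schmidt recurrence
  u_1 = v_1
  u_i = v_i − Σ_{j<i} ((v_i · u_j) / (u_j · u_j)) · u_j.

Step by step this gives:
  u_1 = (0, -2, 0)
  u_2 = (-3, 0, -3)
  u_3 = (1/2, 0, -1/2)

Orthogonality check:
  u_2 · u_1 = 0 (should be 0)
  u_3 · u_1 = 0 (should be 0)
  u_3 · u_2 = 0 (should be 0)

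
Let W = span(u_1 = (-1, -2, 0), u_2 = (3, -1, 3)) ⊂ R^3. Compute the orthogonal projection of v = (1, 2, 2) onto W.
proj_W(v) = (89/47, 73/47, 45/47)

Set up U = [u_1 | ... | u_2] ∈ R^(3×2). The projector onto W = col(U) is P = U (U^T U)^(-1) U^T.
Compute U^T U =
  [5, -1]
  [-1, 19],
and U^T v = (-5, 7).
Solve U^T U · c = U^T v for the coefficients: c = (-44/47, 15/47). The projection is proj_W(v) = U c.
Check: (v - proj_W(v)) · u_1 = 0  (should be 0).
Check: (v - proj_W(v)) · u_2 = 0  (should be 0).
Result: proj_W(v) = (89/47, 73/47, 45/47).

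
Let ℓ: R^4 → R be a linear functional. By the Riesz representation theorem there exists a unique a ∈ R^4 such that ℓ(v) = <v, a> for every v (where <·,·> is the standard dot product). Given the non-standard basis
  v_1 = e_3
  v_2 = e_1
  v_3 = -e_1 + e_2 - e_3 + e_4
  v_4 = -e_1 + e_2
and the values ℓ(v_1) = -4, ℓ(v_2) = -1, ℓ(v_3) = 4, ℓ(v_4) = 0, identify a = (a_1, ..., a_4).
a = (-1, -1, -4, 0)

Write a = (a_1, ..., a_4) in the standard basis. For each basis vector v_i, ℓ(v_i) = <v_i, a> is a linear equation in the a_j's. Collect the n equations into a matrix system V a = ℓ, where row i of V is v_i (expressed in the standard basis). Since V is invertible (lower-triangular with 1s on the diagonal, up to permutation), solve by back-substitution:
  V =
[[0, 0, 1, 0],
 [1, 0, 0, 0],
 [-1, 1, -1, 1],
 [-1, 1, 0, 0]]
  V a = (-4, -1, 4, 0)
Solving gives a = (-1, -1, -4, 0).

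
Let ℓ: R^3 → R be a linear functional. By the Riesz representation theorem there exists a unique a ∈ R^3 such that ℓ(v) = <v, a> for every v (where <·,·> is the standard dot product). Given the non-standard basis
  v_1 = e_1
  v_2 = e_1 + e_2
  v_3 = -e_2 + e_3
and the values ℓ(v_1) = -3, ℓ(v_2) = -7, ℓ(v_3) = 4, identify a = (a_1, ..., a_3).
a = (-3, -4, 0)

Write a = (a_1, ..., a_3) in the standard basis. For each basis vector v_i, ℓ(v_i) = <v_i, a> is a linear equation in the a_j's. Collect the n equations into a matrix system V a = ℓ, where row i of V is v_i (expressed in the standard basis). Since V is invertible (lower-triangular with 1s on the diagonal, up to permutation), solve by back-substitution:
  V =
[[1, 0, 0],
 [1, 1, 0],
 [0, -1, 1]]
  V a = (-3, -7, 4)
Solving gives a = (-3, -4, 0).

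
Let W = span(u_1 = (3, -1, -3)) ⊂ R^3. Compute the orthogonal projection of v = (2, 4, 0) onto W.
proj_W(v) = (6/19, -2/19, -6/19)

Set up U = [u_1 | ... | u_1] ∈ R^(3×1). The projector onto W = col(U) is P = U (U^T U)^(-1) U^T.
Compute U^T U =
  [19],
and U^T v = (2).
Solve U^T U · c = U^T v for the coefficients: c = (2/19). The projection is proj_W(v) = U c.
Check: (v - proj_W(v)) · u_1 = 0  (should be 0).
Result: proj_W(v) = (6/19, -2/19, -6/19).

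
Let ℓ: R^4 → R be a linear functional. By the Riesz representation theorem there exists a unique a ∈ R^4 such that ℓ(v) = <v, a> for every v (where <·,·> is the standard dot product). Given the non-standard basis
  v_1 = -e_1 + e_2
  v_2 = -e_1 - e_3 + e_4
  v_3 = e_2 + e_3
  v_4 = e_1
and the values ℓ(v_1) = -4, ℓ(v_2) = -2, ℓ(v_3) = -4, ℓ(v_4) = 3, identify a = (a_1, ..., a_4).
a = (3, -1, -3, -2)

Write a = (a_1, ..., a_4) in the standard basis. For each basis vector v_i, ℓ(v_i) = <v_i, a> is a linear equation in the a_j's. Collect the n equations into a matrix system V a = ℓ, where row i of V is v_i (expressed in the standard basis). Since V is invertible (lower-triangular with 1s on the diagonal, up to permutation), solve by back-substitution:
  V =
[[-1, 1, 0, 0],
 [-1, 0, -1, 1],
 [0, 1, 1, 0],
 [1, 0, 0, 0]]
  V a = (-4, -2, -4, 3)
Solving gives a = (3, -1, -3, -2).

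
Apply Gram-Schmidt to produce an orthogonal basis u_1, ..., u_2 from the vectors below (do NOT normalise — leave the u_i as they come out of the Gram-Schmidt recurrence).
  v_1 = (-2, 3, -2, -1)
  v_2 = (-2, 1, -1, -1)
Orthogonal basis:
  u_1 = (-2, 3, -2, -1)
  u_2 = (-8/9, -2/3, 1/9, -4/9)

Apply the Gram-Schmidt recurrence
  u_1 = v_1
  u_i = v_i − Σ_{j<i} ((v_i · u_j) / (u_j · u_j)) · u_j.

Step by step this gives:
  u_1 = (-2, 3, -2, -1)
  u_2 = (-8/9, -2/3, 1/9, -4/9)

Orthogonality check:
  u_2 · u_1 = 0 (should be 0)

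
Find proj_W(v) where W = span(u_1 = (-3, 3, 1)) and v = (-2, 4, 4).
proj_W(v) = (-66/19, 66/19, 22/19)

Set up U = [u_1 | ... | u_1] ∈ R^(3×1). The projector onto W = col(U) is P = U (U^T U)^(-1) U^T.
Compute U^T U =
  [19],
and U^T v = (22).
Solve U^T U · c = U^T v for the coefficients: c = (22/19). The projection is proj_W(v) = U c.
Check: (v - proj_W(v)) · u_1 = 0  (should be 0).
Result: proj_W(v) = (-66/19, 66/19, 22/19).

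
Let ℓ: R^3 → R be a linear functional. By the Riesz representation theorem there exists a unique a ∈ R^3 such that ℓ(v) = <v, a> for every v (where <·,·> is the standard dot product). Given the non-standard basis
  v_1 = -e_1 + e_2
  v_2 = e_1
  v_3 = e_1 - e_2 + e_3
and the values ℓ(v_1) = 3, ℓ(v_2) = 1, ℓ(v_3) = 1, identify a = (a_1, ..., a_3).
a = (1, 4, 4)

Write a = (a_1, ..., a_3) in the standard basis. For each basis vector v_i, ℓ(v_i) = <v_i, a> is a linear equation in the a_j's. Collect the n equations into a matrix system V a = ℓ, where row i of V is v_i (expressed in the standard basis). Since V is invertible (lower-triangular with 1s on the diagonal, up to permutation), solve by back-substitution:
  V =
[[-1, 1, 0],
 [1, 0, 0],
 [1, -1, 1]]
  V a = (3, 1, 1)
Solving gives a = (1, 4, 4).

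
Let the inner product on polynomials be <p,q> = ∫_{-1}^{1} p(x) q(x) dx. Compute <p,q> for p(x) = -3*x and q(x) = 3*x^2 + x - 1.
<p,q> = -2

Expand the product: p(x)·q(x) = -9*x^3 - 3*x^2 + 3*x.
∫_{-1}^{1} of each monomial x^k gives [2/(k+1) if k even, 0 if k odd]. Integrating term-by-term (or equivalently evaluating the antiderivative F(x) = -9*x^4/4 - x^3 + 3*x^2/2 at the endpoints):
  F(1) − F(−1) = -7/4 − (1/4) = -2.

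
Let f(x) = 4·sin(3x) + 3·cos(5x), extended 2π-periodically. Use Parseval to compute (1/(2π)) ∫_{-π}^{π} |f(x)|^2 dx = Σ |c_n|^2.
Σ |c_n|^2 = 25/2

Expand |f|^2 and use orthogonality of {sin(nx), cos(mx)} on [-π, π]:
  ∫_{-π}^{π} sin(nx)^2 dx = π, ∫ cos(mx)^2 dx = π, and cross terms integrate to 0.
So ∫_{-π}^{π} f(x)^2 dx = 4^2 · π + 3^2 · π = (16 + 9)π.
Divide by 2π: (16 + 9)/2 = 25/2.
By Parseval, this equals Σ |c_n|^2.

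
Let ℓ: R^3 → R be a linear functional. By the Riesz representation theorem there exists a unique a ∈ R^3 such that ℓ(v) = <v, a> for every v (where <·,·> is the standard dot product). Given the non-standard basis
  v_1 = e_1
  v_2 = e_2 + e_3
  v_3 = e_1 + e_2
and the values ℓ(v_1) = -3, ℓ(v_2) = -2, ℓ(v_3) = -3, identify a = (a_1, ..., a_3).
a = (-3, 0, -2)

Write a = (a_1, ..., a_3) in the standard basis. For each basis vector v_i, ℓ(v_i) = <v_i, a> is a linear equation in the a_j's. Collect the n equations into a matrix system V a = ℓ, where row i of V is v_i (expressed in the standard basis). Since V is invertible (lower-triangular with 1s on the diagonal, up to permutation), solve by back-substitution:
  V =
[[1, 0, 0],
 [0, 1, 1],
 [1, 1, 0]]
  V a = (-3, -2, -3)
Solving gives a = (-3, 0, -2).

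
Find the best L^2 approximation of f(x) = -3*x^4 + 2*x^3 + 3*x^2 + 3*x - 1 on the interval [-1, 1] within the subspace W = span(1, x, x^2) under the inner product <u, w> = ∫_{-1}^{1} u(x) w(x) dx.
g(x) = 3*x^2/7 + 21*x/5 - 26/35

The best approximation g ∈ W is the orthogonal projection of f onto W. Writing g = a_0 + a_1 x + a_2 x^2, the coefficients solve the normal equations G · a = b where
  G_{ij} = <φ_i, φ_j> and b_i = <f, φ_i>, with φ_0 = 1, φ_1 = x, φ_2 = x^2.
G =
  [2, 0, 2/3]
  [0, 2/3, 0]
  [2/3, 0, 2/5],
b = (-6/5, 14/5, -34/105).
Solving gives a_0 = -26/35, a_1 = 21/5, a_2 = 3/7, so
  g(x) = 3*x^2/7 + 21*x/5 - 26/35.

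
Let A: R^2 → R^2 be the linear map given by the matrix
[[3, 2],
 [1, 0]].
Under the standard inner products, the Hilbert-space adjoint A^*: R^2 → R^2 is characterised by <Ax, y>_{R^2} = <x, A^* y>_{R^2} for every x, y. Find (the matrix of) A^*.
A^* = A^T =
[[3, 1],
 [2, 0]]

For real matrices with standard dot products, the defining identity <Ax, y> = <x, A^* y> gives (Ax)^T y = x^T (A^*) y, i.e. x^T A^T y = x^T (A^*) y. Since this holds for all x, y, we must have A^* = A^T. Therefore
A^* =
[[3, 1],
 [2, 0]].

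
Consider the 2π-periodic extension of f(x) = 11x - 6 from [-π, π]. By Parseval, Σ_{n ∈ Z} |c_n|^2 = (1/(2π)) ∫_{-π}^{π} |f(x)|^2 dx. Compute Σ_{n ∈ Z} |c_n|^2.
Σ |c_n|^2 = 121π^2/3 + 36

Expand and integrate term by term over [-π, π]:
  ∫ (11x)^2 dx = 121·(2π^3/3); ∫ 2·11·(-6)·x dx = 0 (odd integrand); ∫ (-6)^2 dx = 36·2π.
So (1/(2π)) ∫_{-π}^{π} (11x - 6)^2 dx = 121π^2/3 + 36 = 121π^2/3 + 36.
Parseval ⇒ Σ |c_n|^2 = 121π^2/3 + 36.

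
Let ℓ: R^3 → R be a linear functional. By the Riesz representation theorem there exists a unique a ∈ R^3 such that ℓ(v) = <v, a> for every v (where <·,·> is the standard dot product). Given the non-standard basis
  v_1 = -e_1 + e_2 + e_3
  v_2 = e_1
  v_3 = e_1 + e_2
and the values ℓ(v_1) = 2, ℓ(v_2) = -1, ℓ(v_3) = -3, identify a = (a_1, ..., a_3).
a = (-1, -2, 3)

Write a = (a_1, ..., a_3) in the standard basis. For each basis vector v_i, ℓ(v_i) = <v_i, a> is a linear equation in the a_j's. Collect the n equations into a matrix system V a = ℓ, where row i of V is v_i (expressed in the standard basis). Since V is invertible (lower-triangular with 1s on the diagonal, up to permutation), solve by back-substitution:
  V =
[[-1, 1, 1],
 [1, 0, 0],
 [1, 1, 0]]
  V a = (2, -1, -3)
Solving gives a = (-1, -2, 3).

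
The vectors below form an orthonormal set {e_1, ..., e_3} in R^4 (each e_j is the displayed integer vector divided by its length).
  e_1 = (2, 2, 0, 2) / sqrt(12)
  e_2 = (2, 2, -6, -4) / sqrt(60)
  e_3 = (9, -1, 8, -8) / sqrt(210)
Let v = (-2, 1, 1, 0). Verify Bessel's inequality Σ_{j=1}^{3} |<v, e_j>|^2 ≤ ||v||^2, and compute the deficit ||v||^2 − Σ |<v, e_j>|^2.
Σ |<v, e_j>|^2 = 83/42; ||v||^2 = 6; deficit = 169/42

Write each e_j = u_j / sqrt(<u_j, u_j>) where u_j is the displayed integer vector. Then <v, e_j> = <v, u_j> / sqrt(<u_j, u_j>), so |<v, e_j>|^2 = <v, u_j>^2 / <u_j, u_j>.
Coefficients: <v, e_1> = -2/sqrt(12), <v, e_2> = -8/sqrt(60), <v, e_3> = -11/sqrt(210).
Square and sum: Σ |<v, e_j>|^2 = 83/42.
Compute ||v||^2 = v·v = 6.
Deficit = 6 − 83/42 = 169/42 ≥ 0, confirming Bessel's inequality. (The deficit equals ||v − Σ <v,e_j> e_j||^2, the squared distance from v to span{e_j}.)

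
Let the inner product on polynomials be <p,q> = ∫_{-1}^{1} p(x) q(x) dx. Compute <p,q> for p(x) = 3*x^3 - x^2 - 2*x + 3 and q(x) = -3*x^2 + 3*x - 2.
<p,q> = -238/15

Expand the product: p(x)·q(x) = -9*x^5 + 12*x^4 - 3*x^3 - 13*x^2 + 13*x - 6.
∫_{-1}^{1} of each monomial x^k gives [2/(k+1) if k even, 0 if k odd]. Integrating term-by-term (or equivalently evaluating the antiderivative F(x) = -3*x^6/2 + 12*x^5/5 - 3*x^4/4 - 13*x^3/3 + 13*x^2/2 - 6*x at the endpoints):
  F(1) − F(−1) = -221/60 − (731/60) = -238/15.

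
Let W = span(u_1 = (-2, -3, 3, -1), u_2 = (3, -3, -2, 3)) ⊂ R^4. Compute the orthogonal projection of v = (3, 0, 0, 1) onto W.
proj_W(v) = (992/677, -267/677, -903/677, 847/677)

Set up U = [u_1 | ... | u_2] ∈ R^(4×2). The projector onto W = col(U) is P = U (U^T U)^(-1) U^T.
Compute U^T U =
  [23, -6]
  [-6, 31],
and U^T v = (-7, 12).
Solve U^T U · c = U^T v for the coefficients: c = (-145/677, 234/677). The projection is proj_W(v) = U c.
Check: (v - proj_W(v)) · u_1 = 0  (should be 0).
Check: (v - proj_W(v)) · u_2 = 0  (should be 0).
Result: proj_W(v) = (992/677, -267/677, -903/677, 847/677).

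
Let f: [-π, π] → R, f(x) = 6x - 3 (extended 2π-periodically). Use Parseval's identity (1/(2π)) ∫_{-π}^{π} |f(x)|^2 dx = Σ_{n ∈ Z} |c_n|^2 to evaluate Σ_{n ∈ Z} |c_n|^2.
Σ |c_n|^2 = 12π^2 + 9

Expand and integrate term by term over [-π, π]:
  ∫ (6x)^2 dx = 36·(2π^3/3); ∫ 2·6·(-3)·x dx = 0 (odd integrand); ∫ (-3)^2 dx = 9·2π.
So (1/(2π)) ∫_{-π}^{π} (6x - 3)^2 dx = 36π^2/3 + 9 = 12π^2 + 9.
Parseval ⇒ Σ |c_n|^2 = 12π^2 + 9.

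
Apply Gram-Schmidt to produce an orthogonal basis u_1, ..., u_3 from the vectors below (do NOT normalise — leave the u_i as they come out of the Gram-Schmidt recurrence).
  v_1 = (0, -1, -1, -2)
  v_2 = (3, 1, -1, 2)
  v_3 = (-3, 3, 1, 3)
Orthogonal basis:
  u_1 = (0, -1, -1, -2)
  u_2 = (3, 1/3, -5/3, 2/3)
  u_3 = (-42/37, 57/37, -63/37, 3/37)

Apply the Gram-Schmidt recurrence
  u_1 = v_1
  u_i = v_i − Σ_{j<i} ((v_i · u_j) / (u_j · u_j)) · u_j.

Step by step this gives:
  u_1 = (0, -1, -1, -2)
  u_2 = (3, 1/3, -5/3, 2/3)
  u_3 = (-42/37, 57/37, -63/37, 3/37)

Orthogonality check:
  u_2 · u_1 = 0 (should be 0)
  u_3 · u_1 = 0 (should be 0)
  u_3 · u_2 = 0 (should be 0)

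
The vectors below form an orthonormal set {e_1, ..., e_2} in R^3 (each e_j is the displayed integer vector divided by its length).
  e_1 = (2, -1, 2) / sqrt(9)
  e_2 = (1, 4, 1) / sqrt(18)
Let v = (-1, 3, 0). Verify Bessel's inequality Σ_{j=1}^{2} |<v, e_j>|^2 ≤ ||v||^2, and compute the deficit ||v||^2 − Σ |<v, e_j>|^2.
Σ |<v, e_j>|^2 = 19/2; ||v||^2 = 10; deficit = 1/2

Write each e_j = u_j / sqrt(<u_j, u_j>) where u_j is the displayed integer vector. Then <v, e_j> = <v, u_j> / sqrt(<u_j, u_j>), so |<v, e_j>|^2 = <v, u_j>^2 / <u_j, u_j>.
Coefficients: <v, e_1> = -5/sqrt(9), <v, e_2> = 11/sqrt(18).
Square and sum: Σ |<v, e_j>|^2 = 19/2.
Compute ||v||^2 = v·v = 10.
Deficit = 10 − 19/2 = 1/2 ≥ 0, confirming Bessel's inequality. (The deficit equals ||v − Σ <v,e_j> e_j||^2, the squared distance from v to span{e_j}.)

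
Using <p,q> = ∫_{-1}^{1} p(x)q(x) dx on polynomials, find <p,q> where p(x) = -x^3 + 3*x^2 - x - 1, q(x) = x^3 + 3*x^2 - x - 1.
<p,q> = 208/105

Expand the product: p(x)·q(x) = -x^6 + 9*x^4 - 6*x^3 - 5*x^2 + 2*x + 1.
∫_{-1}^{1} of each monomial x^k gives [2/(k+1) if k even, 0 if k odd]. Integrating term-by-term (or equivalently evaluating the antiderivative F(x) = -x^7/7 + 9*x^5/5 - 3*x^4/2 - 5*x^3/3 + x^2 + x at the endpoints):
  F(1) − F(−1) = 103/210 − (-313/210) = 208/105.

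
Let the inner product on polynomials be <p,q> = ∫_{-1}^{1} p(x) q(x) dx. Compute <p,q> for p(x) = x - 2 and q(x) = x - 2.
<p,q> = 26/3

Expand the product: p(x)·q(x) = x^2 - 4*x + 4.
∫_{-1}^{1} of each monomial x^k gives [2/(k+1) if k even, 0 if k odd]. Integrating term-by-term (or equivalently evaluating the antiderivative F(x) = x^3/3 - 2*x^2 + 4*x at the endpoints):
  F(1) − F(−1) = 7/3 − (-19/3) = 26/3.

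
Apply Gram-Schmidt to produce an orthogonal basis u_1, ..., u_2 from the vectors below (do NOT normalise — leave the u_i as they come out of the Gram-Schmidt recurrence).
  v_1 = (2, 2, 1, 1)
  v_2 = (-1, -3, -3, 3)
Orthogonal basis:
  u_1 = (2, 2, 1, 1)
  u_2 = (3/5, -7/5, -11/5, 19/5)

Apply the Gram-Schmidt recurrence
  u_1 = v_1
  u_i = v_i − Σ_{j<i} ((v_i · u_j) / (u_j · u_j)) · u_j.

Step by step this gives:
  u_1 = (2, 2, 1, 1)
  u_2 = (3/5, -7/5, -11/5, 19/5)

Orthogonality check:
  u_2 · u_1 = 0 (should be 0)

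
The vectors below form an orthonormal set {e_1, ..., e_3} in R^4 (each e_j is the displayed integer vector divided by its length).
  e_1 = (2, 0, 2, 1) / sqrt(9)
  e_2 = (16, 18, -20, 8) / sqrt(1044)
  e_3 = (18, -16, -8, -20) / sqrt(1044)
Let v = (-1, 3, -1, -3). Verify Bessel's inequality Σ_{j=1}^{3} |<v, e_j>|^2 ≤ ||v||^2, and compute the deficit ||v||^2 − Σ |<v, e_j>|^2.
Σ |<v, e_j>|^2 = 59/9; ||v||^2 = 20; deficit = 121/9

Write each e_j = u_j / sqrt(<u_j, u_j>) where u_j is the displayed integer vector. Then <v, e_j> = <v, u_j> / sqrt(<u_j, u_j>), so |<v, e_j>|^2 = <v, u_j>^2 / <u_j, u_j>.
Coefficients: <v, e_1> = -7/sqrt(9), <v, e_2> = 34/sqrt(1044), <v, e_3> = 2/sqrt(1044).
Square and sum: Σ |<v, e_j>|^2 = 59/9.
Compute ||v||^2 = v·v = 20.
Deficit = 20 − 59/9 = 121/9 ≥ 0, confirming Bessel's inequality. (The deficit equals ||v − Σ <v,e_j> e_j||^2, the squared distance from v to span{e_j}.)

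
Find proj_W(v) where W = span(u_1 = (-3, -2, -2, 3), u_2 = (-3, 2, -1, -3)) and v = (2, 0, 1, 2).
proj_W(v) = (23/11, -10/11, 9/11, 15/11)

Set up U = [u_1 | ... | u_2] ∈ R^(4×2). The projector onto W = col(U) is P = U (U^T U)^(-1) U^T.
Compute U^T U =
  [26, -2]
  [-2, 23],
and U^T v = (-2, -13).
Solve U^T U · c = U^T v for the coefficients: c = (-4/33, -19/33). The projection is proj_W(v) = U c.
Check: (v - proj_W(v)) · u_1 = 0  (should be 0).
Check: (v - proj_W(v)) · u_2 = 0  (should be 0).
Result: proj_W(v) = (23/11, -10/11, 9/11, 15/11).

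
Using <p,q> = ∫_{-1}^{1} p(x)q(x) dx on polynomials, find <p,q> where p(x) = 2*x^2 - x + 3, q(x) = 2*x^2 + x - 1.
<p,q> = -12/5

Expand the product: p(x)·q(x) = 4*x^4 + 3*x^2 + 4*x - 3.
∫_{-1}^{1} of each monomial x^k gives [2/(k+1) if k even, 0 if k odd]. Integrating term-by-term (or equivalently evaluating the antiderivative F(x) = 4*x^5/5 + x^3 + 2*x^2 - 3*x at the endpoints):
  F(1) − F(−1) = 4/5 − (16/5) = -12/5.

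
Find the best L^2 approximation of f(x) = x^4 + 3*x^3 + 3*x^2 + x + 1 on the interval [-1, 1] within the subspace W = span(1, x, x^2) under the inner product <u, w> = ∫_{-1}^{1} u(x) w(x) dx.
g(x) = 27*x^2/7 + 14*x/5 + 32/35

The best approximation g ∈ W is the orthogonal projection of f onto W. Writing g = a_0 + a_1 x + a_2 x^2, the coefficients solve the normal equations G · a = b where
  G_{ij} = <φ_i, φ_j> and b_i = <f, φ_i>, with φ_0 = 1, φ_1 = x, φ_2 = x^2.
G =
  [2, 0, 2/3]
  [0, 2/3, 0]
  [2/3, 0, 2/5],
b = (22/5, 28/15, 226/105).
Solving gives a_0 = 32/35, a_1 = 14/5, a_2 = 27/7, so
  g(x) = 27*x^2/7 + 14*x/5 + 32/35.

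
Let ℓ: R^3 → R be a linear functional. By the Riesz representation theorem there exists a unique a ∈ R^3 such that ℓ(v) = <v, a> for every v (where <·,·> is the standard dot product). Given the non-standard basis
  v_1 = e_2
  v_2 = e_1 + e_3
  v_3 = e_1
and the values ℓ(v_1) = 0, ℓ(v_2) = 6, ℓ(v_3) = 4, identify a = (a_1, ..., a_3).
a = (4, 0, 2)

Write a = (a_1, ..., a_3) in the standard basis. For each basis vector v_i, ℓ(v_i) = <v_i, a> is a linear equation in the a_j's. Collect the n equations into a matrix system V a = ℓ, where row i of V is v_i (expressed in the standard basis). Since V is invertible (lower-triangular with 1s on the diagonal, up to permutation), solve by back-substitution:
  V =
[[0, 1, 0],
 [1, 0, 1],
 [1, 0, 0]]
  V a = (0, 6, 4)
Solving gives a = (4, 0, 2).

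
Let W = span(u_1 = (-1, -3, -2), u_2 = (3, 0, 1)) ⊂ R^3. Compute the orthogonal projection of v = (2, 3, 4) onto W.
proj_W(v) = (55/23, 84/23, 65/23)

Set up U = [u_1 | ... | u_2] ∈ R^(3×2). The projector onto W = col(U) is P = U (U^T U)^(-1) U^T.
Compute U^T U =
  [14, -5]
  [-5, 10],
and U^T v = (-19, 10).
Solve U^T U · c = U^T v for the coefficients: c = (-28/23, 9/23). The projection is proj_W(v) = U c.
Check: (v - proj_W(v)) · u_1 = 0  (should be 0).
Check: (v - proj_W(v)) · u_2 = 0  (should be 0).
Result: proj_W(v) = (55/23, 84/23, 65/23).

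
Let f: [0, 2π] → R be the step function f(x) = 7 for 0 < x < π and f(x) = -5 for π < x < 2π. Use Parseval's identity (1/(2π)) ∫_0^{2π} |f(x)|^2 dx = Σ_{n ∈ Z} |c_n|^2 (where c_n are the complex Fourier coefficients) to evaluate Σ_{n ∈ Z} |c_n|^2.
Σ |c_n|^2 = 37

Parseval equates the L^2 energy of f (normalised by 1/(2π)) with the ℓ^2 sum of its Fourier coefficients: (1/(2π)) ∫_0^{2π} |f|^2 = Σ |c_n|^2.
Compute the left side: (1/(2π)) [∫_0^π 7^2 dx + ∫_π^{2π} (-5)^2 dx] = (1/(2π)) · (49π + 25π) = (49 + 25)/2 = 37.
So Σ_{n ∈ Z} |c_n|^2 = 37.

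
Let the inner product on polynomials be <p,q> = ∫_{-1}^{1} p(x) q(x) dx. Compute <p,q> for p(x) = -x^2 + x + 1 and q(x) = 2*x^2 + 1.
<p,q> = 28/15

Expand the product: p(x)·q(x) = -2*x^4 + 2*x^3 + x^2 + x + 1.
∫_{-1}^{1} of each monomial x^k gives [2/(k+1) if k even, 0 if k odd]. Integrating term-by-term (or equivalently evaluating the antiderivative F(x) = -2*x^5/5 + x^4/2 + x^3/3 + x^2/2 + x at the endpoints):
  F(1) − F(−1) = 29/15 − (1/15) = 28/15.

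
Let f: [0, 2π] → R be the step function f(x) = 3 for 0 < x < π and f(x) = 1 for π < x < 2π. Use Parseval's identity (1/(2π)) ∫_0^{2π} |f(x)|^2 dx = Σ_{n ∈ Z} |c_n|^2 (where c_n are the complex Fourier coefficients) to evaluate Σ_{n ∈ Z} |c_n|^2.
Σ |c_n|^2 = 5

Parseval equates the L^2 energy of f (normalised by 1/(2π)) with the ℓ^2 sum of its Fourier coefficients: (1/(2π)) ∫_0^{2π} |f|^2 = Σ |c_n|^2.
Compute the left side: (1/(2π)) [∫_0^π 3^2 dx + ∫_π^{2π} 1^2 dx] = (1/(2π)) · (9π + 1π) = (9 + 1)/2 = 5.
So Σ_{n ∈ Z} |c_n|^2 = 5.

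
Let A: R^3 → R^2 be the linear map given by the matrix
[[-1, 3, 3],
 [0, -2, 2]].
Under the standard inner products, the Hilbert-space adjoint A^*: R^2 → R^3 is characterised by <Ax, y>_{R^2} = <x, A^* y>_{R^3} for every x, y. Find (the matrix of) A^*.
A^* = A^T =
[[-1, 0],
 [3, -2],
 [3, 2]]

For real matrices with standard dot products, the defining identity <Ax, y> = <x, A^* y> gives (Ax)^T y = x^T (A^*) y, i.e. x^T A^T y = x^T (A^*) y. Since this holds for all x, y, we must have A^* = A^T. Therefore
A^* =
[[-1, 0],
 [3, -2],
 [3, 2]].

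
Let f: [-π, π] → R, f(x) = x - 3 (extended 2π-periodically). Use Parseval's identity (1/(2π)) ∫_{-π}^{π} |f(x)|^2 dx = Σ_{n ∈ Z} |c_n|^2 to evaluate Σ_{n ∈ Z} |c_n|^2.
Σ |c_n|^2 = π^2/3 + 9

Expand and integrate term by term over [-π, π]:
  ∫ (x)^2 dx = 1·(2π^3/3); ∫ 2·1·(-3)·x dx = 0 (odd integrand); ∫ (-3)^2 dx = 9·2π.
So (1/(2π)) ∫_{-π}^{π} (x - 3)^2 dx = 1π^2/3 + 9 = π^2/3 + 9.
Parseval ⇒ Σ |c_n|^2 = π^2/3 + 9.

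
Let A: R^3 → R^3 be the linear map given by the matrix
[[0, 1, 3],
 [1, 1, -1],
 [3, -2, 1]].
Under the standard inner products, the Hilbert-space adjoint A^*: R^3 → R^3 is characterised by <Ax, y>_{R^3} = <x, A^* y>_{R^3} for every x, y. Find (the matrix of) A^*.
A^* = A^T =
[[0, 1, 3],
 [1, 1, -2],
 [3, -1, 1]]

For real matrices with standard dot products, the defining identity <Ax, y> = <x, A^* y> gives (Ax)^T y = x^T (A^*) y, i.e. x^T A^T y = x^T (A^*) y. Since this holds for all x, y, we must have A^* = A^T. Therefore
A^* =
[[0, 1, 3],
 [1, 1, -2],
 [3, -1, 1]].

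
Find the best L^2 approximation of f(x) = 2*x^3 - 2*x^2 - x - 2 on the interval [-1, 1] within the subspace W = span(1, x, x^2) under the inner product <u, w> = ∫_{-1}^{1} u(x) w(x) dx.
g(x) = -2*x^2 + x/5 - 2

The best approximation g ∈ W is the orthogonal projection of f onto W. Writing g = a_0 + a_1 x + a_2 x^2, the coefficients solve the normal equations G · a = b where
  G_{ij} = <φ_i, φ_j> and b_i = <f, φ_i>, with φ_0 = 1, φ_1 = x, φ_2 = x^2.
G =
  [2, 0, 2/3]
  [0, 2/3, 0]
  [2/3, 0, 2/5],
b = (-16/3, 2/15, -32/15).
Solving gives a_0 = -2, a_1 = 1/5, a_2 = -2, so
  g(x) = -2*x^2 + x/5 - 2.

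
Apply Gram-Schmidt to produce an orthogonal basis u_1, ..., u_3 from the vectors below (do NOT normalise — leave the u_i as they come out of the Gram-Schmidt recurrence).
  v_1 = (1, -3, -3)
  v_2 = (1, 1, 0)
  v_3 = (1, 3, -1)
Orthogonal basis:
  u_1 = (1, -3, -3)
  u_2 = (21/19, 13/19, -6/19)
  u_3 = (-15/17, 15/17, -20/17)

Apply the Gram-Schmidt recurrence
  u_1 = v_1
  u_i = v_i − Σ_{j<i} ((v_i · u_j) / (u_j · u_j)) · u_j.

Step by step this gives:
  u_1 = (1, -3, -3)
  u_2 = (21/19, 13/19, -6/19)
  u_3 = (-15/17, 15/17, -20/17)

Orthogonality check:
  u_2 · u_1 = 0 (should be 0)
  u_3 · u_1 = 0 (should be 0)
  u_3 · u_2 = 0 (should be 0)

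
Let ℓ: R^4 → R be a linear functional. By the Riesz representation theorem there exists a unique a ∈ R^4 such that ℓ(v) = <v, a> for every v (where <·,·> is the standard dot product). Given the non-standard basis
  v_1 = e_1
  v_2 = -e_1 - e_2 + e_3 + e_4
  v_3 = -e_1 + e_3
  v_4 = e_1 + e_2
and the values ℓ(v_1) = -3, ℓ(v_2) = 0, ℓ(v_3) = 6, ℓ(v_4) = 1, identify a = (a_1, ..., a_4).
a = (-3, 4, 3, -2)

Write a = (a_1, ..., a_4) in the standard basis. For each basis vector v_i, ℓ(v_i) = <v_i, a> is a linear equation in the a_j's. Collect the n equations into a matrix system V a = ℓ, where row i of V is v_i (expressed in the standard basis). Since V is invertible (lower-triangular with 1s on the diagonal, up to permutation), solve by back-substitution:
  V =
[[1, 0, 0, 0],
 [-1, -1, 1, 1],
 [-1, 0, 1, 0],
 [1, 1, 0, 0]]
  V a = (-3, 0, 6, 1)
Solving gives a = (-3, 4, 3, -2).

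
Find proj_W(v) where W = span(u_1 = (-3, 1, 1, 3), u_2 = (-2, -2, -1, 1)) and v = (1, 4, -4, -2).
proj_W(v) = (169/82, 85/82, 16/41, -58/41)

Set up U = [u_1 | ... | u_2] ∈ R^(4×2). The projector onto W = col(U) is P = U (U^T U)^(-1) U^T.
Compute U^T U =
  [20, 6]
  [6, 10],
and U^T v = (-9, -8).
Solve U^T U · c = U^T v for the coefficients: c = (-21/82, -53/82). The projection is proj_W(v) = U c.
Check: (v - proj_W(v)) · u_1 = 0  (should be 0).
Check: (v - proj_W(v)) · u_2 = 0  (should be 0).
Result: proj_W(v) = (169/82, 85/82, 16/41, -58/41).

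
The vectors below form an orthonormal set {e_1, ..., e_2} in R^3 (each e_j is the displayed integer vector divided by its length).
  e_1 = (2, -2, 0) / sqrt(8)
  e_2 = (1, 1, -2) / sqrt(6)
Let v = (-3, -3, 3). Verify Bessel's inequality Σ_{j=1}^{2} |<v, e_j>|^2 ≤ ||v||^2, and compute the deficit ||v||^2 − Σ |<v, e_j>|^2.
Σ |<v, e_j>|^2 = 24; ||v||^2 = 27; deficit = 3

Write each e_j = u_j / sqrt(<u_j, u_j>) where u_j is the displayed integer vector. Then <v, e_j> = <v, u_j> / sqrt(<u_j, u_j>), so |<v, e_j>|^2 = <v, u_j>^2 / <u_j, u_j>.
Coefficients: <v, e_1> = 0/sqrt(8), <v, e_2> = -12/sqrt(6).
Square and sum: Σ |<v, e_j>|^2 = 24.
Compute ||v||^2 = v·v = 27.
Deficit = 27 − 24 = 3 ≥ 0, confirming Bessel's inequality. (The deficit equals ||v − Σ <v,e_j> e_j||^2, the squared distance from v to span{e_j}.)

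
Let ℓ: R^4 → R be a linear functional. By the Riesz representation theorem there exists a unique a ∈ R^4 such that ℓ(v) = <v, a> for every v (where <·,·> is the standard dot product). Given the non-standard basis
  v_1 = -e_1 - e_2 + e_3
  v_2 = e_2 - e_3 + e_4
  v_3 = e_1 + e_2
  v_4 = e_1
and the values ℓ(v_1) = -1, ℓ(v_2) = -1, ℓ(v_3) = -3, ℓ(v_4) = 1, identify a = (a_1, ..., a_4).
a = (1, -4, -4, -1)

Write a = (a_1, ..., a_4) in the standard basis. For each basis vector v_i, ℓ(v_i) = <v_i, a> is a linear equation in the a_j's. Collect the n equations into a matrix system V a = ℓ, where row i of V is v_i (expressed in the standard basis). Since V is invertible (lower-triangular with 1s on the diagonal, up to permutation), solve by back-substitution:
  V =
[[-1, -1, 1, 0],
 [0, 1, -1, 1],
 [1, 1, 0, 0],
 [1, 0, 0, 0]]
  V a = (-1, -1, -3, 1)
Solving gives a = (1, -4, -4, -1).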